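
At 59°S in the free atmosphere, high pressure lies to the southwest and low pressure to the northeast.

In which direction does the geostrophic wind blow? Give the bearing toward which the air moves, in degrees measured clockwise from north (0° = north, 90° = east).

The pressure-gradient force points toward the northeast (bearing 045°).
Geostrophic balance: in the Southern Hemisphere the Coriolis force deflects motion to the left, so the geostrophic wind blows 90° to the left of the pressure-gradient force (low pressure on the right).
Rotating 045° by 90° counterclockwise gives 315° — the wind blows toward the northwest.

315°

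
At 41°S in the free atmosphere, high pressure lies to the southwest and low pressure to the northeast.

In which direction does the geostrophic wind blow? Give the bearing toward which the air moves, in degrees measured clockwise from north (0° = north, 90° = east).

315°

The pressure-gradient force points toward the northeast (bearing 045°).
Geostrophic balance: in the Southern Hemisphere the Coriolis force deflects motion to the left, so the geostrophic wind blows 90° to the left of the pressure-gradient force (low pressure on the right).
Rotating 045° by 90° counterclockwise gives 315° — the wind blows toward the northwest.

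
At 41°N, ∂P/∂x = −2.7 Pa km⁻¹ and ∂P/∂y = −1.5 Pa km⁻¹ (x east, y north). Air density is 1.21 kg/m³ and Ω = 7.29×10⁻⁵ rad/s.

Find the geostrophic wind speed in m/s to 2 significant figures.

Coriolis parameter at 41°N:
f = 2Ω sin φ = 2 × 7.29×10⁻⁵ × sin 41° = 9.57×10⁻⁵ s⁻¹
Component geostrophic relations (x east, y north):
u_g = −(1/(fρ)) ∂P/∂y,  v_g = (1/(fρ)) ∂P/∂x
u_g = −(−1.5×10⁻³)/(9.57×10⁻⁵ × 1.21) = 13.0 m/s;  v_g = (−2.7×10⁻³)/(9.57×10⁻⁵ × 1.21) = −23.3 m/s
|V_g| = √(u_g² + v_g²) = 26.7 m/s

27 m/s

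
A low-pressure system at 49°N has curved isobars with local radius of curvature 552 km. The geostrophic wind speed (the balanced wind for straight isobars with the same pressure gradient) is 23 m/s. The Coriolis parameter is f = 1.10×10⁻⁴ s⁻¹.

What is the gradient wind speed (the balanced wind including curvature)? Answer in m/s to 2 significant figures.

Around a low, centrifugal force acts outward with Coriolis, so pressure-gradient force balances both:
(1/ρ)|∂P/∂n| = fV + V²/R  →  V² + fR·V − fR·V_g = 0
With fR = 1.10×10⁻⁴ × 552×10³ m = 60.7 m/s:
V = [−fR + √((fR)² + 4 fR V_g)]/2 = [−60.7 + √(60.7² + 4×60.7×23)]/2 = 17.8 m/s
Subgeostrophic (V < V_g = 23 m/s), as expected around a low.

18 m/s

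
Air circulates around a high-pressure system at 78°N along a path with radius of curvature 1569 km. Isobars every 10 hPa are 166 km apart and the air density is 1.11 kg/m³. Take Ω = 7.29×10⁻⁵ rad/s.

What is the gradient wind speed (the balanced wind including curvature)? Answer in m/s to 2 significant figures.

49 m/s

Coriolis parameter at 78°N:
f = 2Ω sin φ = 2 × 7.29×10⁻⁵ × sin 78° = 1.43×10⁻⁴ s⁻¹
Pressure gradient: |∂P/∂n| = 1000 Pa / 166000 m = 6.02×10⁻³ Pa/m
Geostrophic speed: V_g = |∂P/∂n|/(fρ) = 6.02×10⁻³/(1.43×10⁻⁴ × 1.11) = 38.1 m/s
Around a high, pressure-gradient force acts outward with centrifugal, so Coriolis balances both:
fV = (1/ρ)|∂P/∂n| + V²/R  →  V² − fR·V + fR·V_g = 0
With fR = 1.43×10⁻⁴ × 1569×10³ m = 224 m/s:
V = [fR − √((fR)² − 4 fR V_g)]/2 = [224 − √(224² − 4×224×38.1)]/2 = 48.6 m/s
Supergeostrophic (V > V_g = 38.1 m/s), as expected around a high.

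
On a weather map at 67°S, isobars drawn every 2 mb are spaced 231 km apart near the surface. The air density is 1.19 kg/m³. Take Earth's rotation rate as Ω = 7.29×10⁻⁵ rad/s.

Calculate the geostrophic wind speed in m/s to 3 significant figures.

Coriolis parameter at 67°S:
f = 2Ω sin φ = 2 × 7.29×10⁻⁵ × sin 67° = 1.34×10⁻⁴ s⁻¹
Pressure gradient: |∂P/∂n| = 200 Pa / 231000 m = 8.66×10⁻⁴ Pa/m
Geostrophic balance (pressure-gradient force = Coriolis force):
V_g = (1/(fρ)) |∂P/∂n| = 8.66×10⁻⁴ / (1.34×10⁻⁴ × 1.19) = 5.42 m/s

5.42 m/s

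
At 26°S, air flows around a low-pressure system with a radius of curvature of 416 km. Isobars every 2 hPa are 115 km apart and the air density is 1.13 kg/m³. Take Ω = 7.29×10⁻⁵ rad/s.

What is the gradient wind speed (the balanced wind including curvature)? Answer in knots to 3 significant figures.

29.7 knots

Coriolis parameter at 26°S:
f = 2Ω sin φ = 2 × 7.29×10⁻⁵ × sin 26° = 6.39×10⁻⁵ s⁻¹
Pressure gradient: |∂P/∂n| = 200 Pa / 115000 m = 1.74×10⁻³ Pa/m
Geostrophic speed: V_g = |∂P/∂n|/(fρ) = 1.74×10⁻³/(6.39×10⁻⁵ × 1.13) = 24.1 m/s
Around a low, centrifugal force acts outward with Coriolis, so pressure-gradient force balances both:
(1/ρ)|∂P/∂n| = fV + V²/R  →  V² + fR·V − fR·V_g = 0
With fR = 6.39×10⁻⁵ × 416×10³ m = 26.6 m/s:
V = [−fR + √((fR)² + 4 fR V_g)]/2 = [−26.6 + √(26.6² + 4×26.6×24.1)]/2 = 15.3 m/s
Subgeostrophic (V < V_g = 24.1 m/s), as expected around a low.
Converting: 15.3 m/s × 1.944 = 29.7 knots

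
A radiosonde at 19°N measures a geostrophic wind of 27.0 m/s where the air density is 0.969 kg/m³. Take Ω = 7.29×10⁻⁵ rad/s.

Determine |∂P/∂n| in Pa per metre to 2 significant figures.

1.2×10⁻³ Pa/m

Coriolis parameter at 19°N:
f = 2Ω sin φ = 2 × 7.29×10⁻⁵ × sin 19° = 4.75×10⁻⁵ s⁻¹
Geostrophic balance rearranged: |∂P/∂n| = f ρ V_g
|∂P/∂n| = 4.75×10⁻⁵ × 0.969 × 27.0 = 1.24×10⁻³ Pa/m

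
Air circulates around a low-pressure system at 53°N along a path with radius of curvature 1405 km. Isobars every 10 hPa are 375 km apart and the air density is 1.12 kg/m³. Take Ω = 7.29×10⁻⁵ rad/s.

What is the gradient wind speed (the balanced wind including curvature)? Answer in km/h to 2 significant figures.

66 km/h

Coriolis parameter at 53°N:
f = 2Ω sin φ = 2 × 7.29×10⁻⁵ × sin 53° = 1.16×10⁻⁴ s⁻¹
Pressure gradient: |∂P/∂n| = 1000 Pa / 375000 m = 2.67×10⁻³ Pa/m
Geostrophic speed: V_g = |∂P/∂n|/(fρ) = 2.67×10⁻³/(1.16×10⁻⁴ × 1.12) = 20.4 m/s
Around a low, centrifugal force acts outward with Coriolis, so pressure-gradient force balances both:
(1/ρ)|∂P/∂n| = fV + V²/R  →  V² + fR·V − fR·V_g = 0
With fR = 1.16×10⁻⁴ × 1405×10³ m = 164 m/s:
V = [−fR + √((fR)² + 4 fR V_g)]/2 = [−164 + √(164² + 4×164×20.4)]/2 = 18.4 m/s
Subgeostrophic (V < V_g = 20.4 m/s), as expected around a low.
Converting: 18.4 m/s × 3.6 = 66 km/h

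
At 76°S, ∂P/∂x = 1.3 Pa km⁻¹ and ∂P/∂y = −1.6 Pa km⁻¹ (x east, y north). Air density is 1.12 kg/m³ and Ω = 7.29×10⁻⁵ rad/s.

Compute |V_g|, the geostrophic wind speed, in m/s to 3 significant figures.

13.0 m/s

Coriolis parameter at 76°S:
f = 2Ω sin φ = 2 × 7.29×10⁻⁵ × sin 76° = 1.41×10⁻⁴ s⁻¹
In the Southern Hemisphere f is negative: f = −1.41×10⁻⁴ s⁻¹.
Component geostrophic relations (x east, y north):
u_g = −(1/(fρ)) ∂P/∂y,  v_g = (1/(fρ)) ∂P/∂x
u_g = −(−1.6×10⁻³)/(−1.41×10⁻⁴ × 1.12) = −10.1 m/s;  v_g = (1.3×10⁻³)/(−1.41×10⁻⁴ × 1.12) = −8.20 m/s
|V_g| = √(u_g² + v_g²) = 13.0 m/s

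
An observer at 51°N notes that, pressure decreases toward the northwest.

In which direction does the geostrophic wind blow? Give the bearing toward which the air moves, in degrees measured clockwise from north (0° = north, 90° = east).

045°

The pressure-gradient force points toward the northwest (bearing 315°).
Geostrophic balance: in the Northern Hemisphere the Coriolis force deflects motion to the right, so the geostrophic wind blows 90° to the right of the pressure-gradient force (low pressure on the left).
Rotating 315° by 90° clockwise gives 045° — the wind blows toward the northeast.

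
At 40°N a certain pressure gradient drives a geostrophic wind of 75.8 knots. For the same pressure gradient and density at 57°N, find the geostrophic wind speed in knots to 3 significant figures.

With the same pressure gradient and density, V_g ∝ 1/f ∝ 1/sin φ.
V₂ = V₁ · sin φ₁ / sin φ₂ = 75.8 × sin 40° / sin 57°
V₂ = 75.8 × 0.6428/0.8387 = 58.1 knots

58.1 knots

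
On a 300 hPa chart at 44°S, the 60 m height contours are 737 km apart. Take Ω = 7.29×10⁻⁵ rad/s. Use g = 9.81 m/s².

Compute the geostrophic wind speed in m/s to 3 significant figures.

7.89 m/s

Coriolis parameter at 44°S:
f = 2Ω sin φ = 2 × 7.29×10⁻⁵ × sin 44° = 1.01×10⁻⁴ s⁻¹
Height gradient: |∂Z/∂n| = 60 m / 737000 m = 8.14×10⁻⁵
On a pressure surface, geostrophic balance gives V_g = (g/f)|∂Z/∂n|:
V_g = 9.81 × 8.14×10⁻⁵ / 1.01×10⁻⁴ = 7.89 m/s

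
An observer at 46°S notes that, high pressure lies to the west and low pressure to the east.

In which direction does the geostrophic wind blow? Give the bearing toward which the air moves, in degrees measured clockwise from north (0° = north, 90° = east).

000°

The pressure-gradient force points toward the east (bearing 090°).
Geostrophic balance: in the Southern Hemisphere the Coriolis force deflects motion to the left, so the geostrophic wind blows 90° to the left of the pressure-gradient force (low pressure on the right).
Rotating 090° by 90° counterclockwise gives 000° — the wind blows toward the north.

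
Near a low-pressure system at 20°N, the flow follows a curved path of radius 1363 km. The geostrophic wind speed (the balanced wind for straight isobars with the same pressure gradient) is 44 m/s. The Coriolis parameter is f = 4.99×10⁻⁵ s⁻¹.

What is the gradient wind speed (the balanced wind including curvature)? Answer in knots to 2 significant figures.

59 knots

Around a low, centrifugal force acts outward with Coriolis, so pressure-gradient force balances both:
(1/ρ)|∂P/∂n| = fV + V²/R  →  V² + fR·V − fR·V_g = 0
With fR = 4.99×10⁻⁵ × 1363×10³ m = 68.0 m/s:
V = [−fR + √((fR)² + 4 fR V_g)]/2 = [−68.0 + √(68.0² + 4×68.0×44)]/2 = 30.4 m/s
Subgeostrophic (V < V_g = 44 m/s), as expected around a low.
Converting: 30.4 m/s × 1.944 = 59 knots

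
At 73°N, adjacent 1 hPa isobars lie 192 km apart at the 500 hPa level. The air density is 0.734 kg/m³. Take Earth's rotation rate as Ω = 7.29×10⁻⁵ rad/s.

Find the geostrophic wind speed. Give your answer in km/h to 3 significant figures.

Coriolis parameter at 73°N:
f = 2Ω sin φ = 2 × 7.29×10⁻⁵ × sin 73° = 1.39×10⁻⁴ s⁻¹
Pressure gradient: |∂P/∂n| = 100 Pa / 192000 m = 5.21×10⁻⁴ Pa/m
Geostrophic balance (pressure-gradient force = Coriolis force):
V_g = (1/(fρ)) |∂P/∂n| = 5.21×10⁻⁴ / (1.39×10⁻⁴ × 0.734) = 5.09 m/s
Converting: 5.09 m/s × 3.6 = 18.3 km/h

18.3 km/h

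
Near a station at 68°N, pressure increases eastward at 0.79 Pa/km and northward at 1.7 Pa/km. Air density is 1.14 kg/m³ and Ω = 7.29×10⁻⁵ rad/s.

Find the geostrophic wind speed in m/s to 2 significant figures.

Coriolis parameter at 68°N:
f = 2Ω sin φ = 2 × 7.29×10⁻⁵ × sin 68° = 1.35×10⁻⁴ s⁻¹
Component geostrophic relations (x east, y north):
u_g = −(1/(fρ)) ∂P/∂y,  v_g = (1/(fρ)) ∂P/∂x
u_g = −(1.7×10⁻³)/(1.35×10⁻⁴ × 1.14) = −11.0 m/s;  v_g = (0.79×10⁻³)/(1.35×10⁻⁴ × 1.14) = 5.13 m/s
|V_g| = √(u_g² + v_g²) = 12.2 m/s

12 m/s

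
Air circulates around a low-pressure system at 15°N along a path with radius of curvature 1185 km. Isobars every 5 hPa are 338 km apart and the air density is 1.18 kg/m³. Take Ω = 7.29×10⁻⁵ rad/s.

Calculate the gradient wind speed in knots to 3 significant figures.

43.2 knots

Coriolis parameter at 15°N:
f = 2Ω sin φ = 2 × 7.29×10⁻⁵ × sin 15° = 3.77×10⁻⁵ s⁻¹
Pressure gradient: |∂P/∂n| = 500 Pa / 338000 m = 1.48×10⁻³ Pa/m
Geostrophic speed: V_g = |∂P/∂n|/(fρ) = 1.48×10⁻³/(3.77×10⁻⁵ × 1.18) = 33.2 m/s
Around a low, centrifugal force acts outward with Coriolis, so pressure-gradient force balances both:
(1/ρ)|∂P/∂n| = fV + V²/R  →  V² + fR·V − fR·V_g = 0
With fR = 3.77×10⁻⁵ × 1185×10³ m = 44.7 m/s:
V = [−fR + √((fR)² + 4 fR V_g)]/2 = [−44.7 + √(44.7² + 4×44.7×33.2)]/2 = 22.2 m/s
Subgeostrophic (V < V_g = 33.2 m/s), as expected around a low.
Converting: 22.2 m/s × 1.944 = 43.2 knots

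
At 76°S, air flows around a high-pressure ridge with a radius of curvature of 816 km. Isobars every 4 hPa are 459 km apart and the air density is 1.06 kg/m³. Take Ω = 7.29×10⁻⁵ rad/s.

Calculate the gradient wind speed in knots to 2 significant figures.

12 knots

Coriolis parameter at 76°S:
f = 2Ω sin φ = 2 × 7.29×10⁻⁵ × sin 76° = 1.41×10⁻⁴ s⁻¹
Pressure gradient: |∂P/∂n| = 400 Pa / 459000 m = 8.71×10⁻⁴ Pa/m
Geostrophic speed: V_g = |∂P/∂n|/(fρ) = 8.71×10⁻⁴/(1.41×10⁻⁴ × 1.06) = 5.81 m/s
Around a high, pressure-gradient force acts outward with centrifugal, so Coriolis balances both:
fV = (1/ρ)|∂P/∂n| + V²/R  →  V² − fR·V + fR·V_g = 0
With fR = 1.41×10⁻⁴ × 816×10³ m = 115 m/s:
V = [fR − √((fR)² − 4 fR V_g)]/2 = [115 − √(115² − 4×115×5.81)]/2 = 6.14 m/s
Supergeostrophic (V > V_g = 5.81 m/s), as expected around a high.
Converting: 6.14 m/s × 1.944 = 12 knots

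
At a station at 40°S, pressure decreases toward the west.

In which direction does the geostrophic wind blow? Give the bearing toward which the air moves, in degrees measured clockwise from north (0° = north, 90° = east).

180°

The pressure-gradient force points toward the west (bearing 270°).
Geostrophic balance: in the Southern Hemisphere the Coriolis force deflects motion to the left, so the geostrophic wind blows 90° to the left of the pressure-gradient force (low pressure on the right).
Rotating 270° by 90° counterclockwise gives 180° — the wind blows toward the south.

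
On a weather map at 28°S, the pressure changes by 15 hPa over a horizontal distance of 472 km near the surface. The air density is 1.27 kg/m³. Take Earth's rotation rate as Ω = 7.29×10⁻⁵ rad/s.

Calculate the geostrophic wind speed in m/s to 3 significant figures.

36.6 m/s

Coriolis parameter at 28°S:
f = 2Ω sin φ = 2 × 7.29×10⁻⁵ × sin 28° = 6.84×10⁻⁵ s⁻¹
Pressure gradient: |∂P/∂n| = 1500 Pa / 472000 m = 3.18×10⁻³ Pa/m
Geostrophic balance (pressure-gradient force = Coriolis force):
V_g = (1/(fρ)) |∂P/∂n| = 3.18×10⁻³ / (6.84×10⁻⁵ × 1.27) = 36.6 m/s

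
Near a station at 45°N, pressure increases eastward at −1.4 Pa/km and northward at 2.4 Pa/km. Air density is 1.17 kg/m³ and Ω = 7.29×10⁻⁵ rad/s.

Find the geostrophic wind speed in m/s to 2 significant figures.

23 m/s

Coriolis parameter at 45°N:
f = 2Ω sin φ = 2 × 7.29×10⁻⁵ × sin 45° = 1.03×10⁻⁴ s⁻¹
Component geostrophic relations (x east, y north):
u_g = −(1/(fρ)) ∂P/∂y,  v_g = (1/(fρ)) ∂P/∂x
u_g = −(2.4×10⁻³)/(1.03×10⁻⁴ × 1.17) = −19.9 m/s;  v_g = (−1.4×10⁻³)/(1.03×10⁻⁴ × 1.17) = −11.6 m/s
|V_g| = √(u_g² + v_g²) = 23.0 m/s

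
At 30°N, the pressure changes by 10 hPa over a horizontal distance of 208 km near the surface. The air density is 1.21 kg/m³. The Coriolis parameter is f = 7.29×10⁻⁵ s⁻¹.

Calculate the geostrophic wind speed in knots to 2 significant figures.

Pressure gradient: |∂P/∂n| = 1000 Pa / 208000 m = 4.81×10⁻³ Pa/m
Geostrophic balance (pressure-gradient force = Coriolis force):
V_g = (1/(fρ)) |∂P/∂n| = 4.81×10⁻³ / (7.29×10⁻⁵ × 1.21) = 54.5 m/s
Converting: 54.5 m/s × 1.944 = 110 knots

110 knots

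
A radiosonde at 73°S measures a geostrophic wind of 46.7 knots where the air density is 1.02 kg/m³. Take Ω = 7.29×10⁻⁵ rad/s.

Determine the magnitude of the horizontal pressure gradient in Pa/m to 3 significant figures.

Coriolis parameter at 73°S:
f = 2Ω sin φ = 2 × 7.29×10⁻⁵ × sin 73° = 1.39×10⁻⁴ s⁻¹
Wind speed in SI: 46.7 knots = 24.0 m/s
Geostrophic balance rearranged: |∂P/∂n| = f ρ V_g
|∂P/∂n| = 1.39×10⁻⁴ × 1.02 × 24.0 = 3.42×10⁻³ Pa/m

3.42×10⁻³ Pa/m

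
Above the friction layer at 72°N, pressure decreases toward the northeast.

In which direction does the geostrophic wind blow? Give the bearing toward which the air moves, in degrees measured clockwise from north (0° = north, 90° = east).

135°

The pressure-gradient force points toward the northeast (bearing 045°).
Geostrophic balance: in the Northern Hemisphere the Coriolis force deflects motion to the right, so the geostrophic wind blows 90° to the right of the pressure-gradient force (low pressure on the left).
Rotating 045° by 90° clockwise gives 135° — the wind blows toward the southeast.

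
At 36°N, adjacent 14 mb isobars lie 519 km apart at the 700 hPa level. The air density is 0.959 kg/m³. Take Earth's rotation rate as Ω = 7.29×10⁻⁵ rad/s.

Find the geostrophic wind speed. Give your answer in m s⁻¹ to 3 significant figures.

Coriolis parameter at 36°N:
f = 2Ω sin φ = 2 × 7.29×10⁻⁵ × sin 36° = 8.57×10⁻⁵ s⁻¹
Pressure gradient: |∂P/∂n| = 1400 Pa / 519000 m = 2.70×10⁻³ Pa/m
Geostrophic balance (pressure-gradient force = Coriolis force):
V_g = (1/(fρ)) |∂P/∂n| = 2.70×10⁻³ / (8.57×10⁻⁵ × 0.959) = 32.8 m/s

32.8 m s⁻¹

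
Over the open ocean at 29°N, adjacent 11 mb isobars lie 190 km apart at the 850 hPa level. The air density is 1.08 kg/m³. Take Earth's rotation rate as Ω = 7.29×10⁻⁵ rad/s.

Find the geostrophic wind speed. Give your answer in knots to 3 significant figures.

Coriolis parameter at 29°N:
f = 2Ω sin φ = 2 × 7.29×10⁻⁵ × sin 29° = 7.07×10⁻⁵ s⁻¹
Pressure gradient: |∂P/∂n| = 1100 Pa / 190000 m = 5.79×10⁻³ Pa/m
Geostrophic balance (pressure-gradient force = Coriolis force):
V_g = (1/(fρ)) |∂P/∂n| = 5.79×10⁻³ / (7.07×10⁻⁵ × 1.08) = 75.8 m/s
Converting: 75.8 m/s × 1.944 = 147 knots

147 knots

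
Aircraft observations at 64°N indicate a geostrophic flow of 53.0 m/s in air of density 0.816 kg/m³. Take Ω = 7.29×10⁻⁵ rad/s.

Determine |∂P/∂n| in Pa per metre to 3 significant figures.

5.67×10⁻³ Pa/m

Coriolis parameter at 64°N:
f = 2Ω sin φ = 2 × 7.29×10⁻⁵ × sin 64° = 1.31×10⁻⁴ s⁻¹
Geostrophic balance rearranged: |∂P/∂n| = f ρ V_g
|∂P/∂n| = 1.31×10⁻⁴ × 0.816 × 53.0 = 5.67×10⁻³ Pa/m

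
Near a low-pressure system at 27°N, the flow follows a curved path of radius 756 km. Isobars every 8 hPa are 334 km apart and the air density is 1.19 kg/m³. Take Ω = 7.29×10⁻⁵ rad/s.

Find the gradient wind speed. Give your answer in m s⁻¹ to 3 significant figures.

21.3 m s⁻¹

Coriolis parameter at 27°N:
f = 2Ω sin φ = 2 × 7.29×10⁻⁵ × sin 27° = 6.62×10⁻⁵ s⁻¹
Pressure gradient: |∂P/∂n| = 800 Pa / 334000 m = 2.40×10⁻³ Pa/m
Geostrophic speed: V_g = |∂P/∂n|/(fρ) = 2.40×10⁻³/(6.62×10⁻⁵ × 1.19) = 30.4 m/s
Around a low, centrifugal force acts outward with Coriolis, so pressure-gradient force balances both:
(1/ρ)|∂P/∂n| = fV + V²/R  →  V² + fR·V − fR·V_g = 0
With fR = 6.62×10⁻⁵ × 756×10³ m = 50.0 m/s:
V = [−fR + √((fR)² + 4 fR V_g)]/2 = [−50.0 + √(50.0² + 4×50.0×30.4)]/2 = 21.3 m/s
Subgeostrophic (V < V_g = 30.4 m/s), as expected around a low.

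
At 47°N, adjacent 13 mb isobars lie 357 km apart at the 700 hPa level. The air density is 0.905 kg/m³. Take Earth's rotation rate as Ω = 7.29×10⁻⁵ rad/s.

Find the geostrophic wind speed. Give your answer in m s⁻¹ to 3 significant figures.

37.7 m s⁻¹

Coriolis parameter at 47°N:
f = 2Ω sin φ = 2 × 7.29×10⁻⁵ × sin 47° = 1.07×10⁻⁴ s⁻¹
Pressure gradient: |∂P/∂n| = 1300 Pa / 357000 m = 3.64×10⁻³ Pa/m
Geostrophic balance (pressure-gradient force = Coriolis force):
V_g = (1/(fρ)) |∂P/∂n| = 3.64×10⁻³ / (1.07×10⁻⁴ × 0.905) = 37.7 m/s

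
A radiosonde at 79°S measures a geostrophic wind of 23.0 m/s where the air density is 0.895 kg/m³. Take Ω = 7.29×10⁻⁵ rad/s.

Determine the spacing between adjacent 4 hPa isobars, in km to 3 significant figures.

Coriolis parameter at 79°S:
f = 2Ω sin φ = 2 × 7.29×10⁻⁵ × sin 79° = 1.43×10⁻⁴ s⁻¹
Geostrophic balance rearranged: |∂P/∂n| = f ρ V_g
|∂P/∂n| = 1.43×10⁻⁴ × 0.895 × 23.0 = 2.95×10⁻³ Pa/m
Isobar spacing: Δn = ΔP/|∂P/∂n| = 400 Pa / 2.95×10⁻³ Pa/m = 135770 m ≈ 136 km

136 km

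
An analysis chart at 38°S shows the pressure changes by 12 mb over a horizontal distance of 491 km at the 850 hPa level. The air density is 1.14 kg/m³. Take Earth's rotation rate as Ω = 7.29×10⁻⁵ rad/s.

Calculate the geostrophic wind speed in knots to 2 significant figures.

Coriolis parameter at 38°S:
f = 2Ω sin φ = 2 × 7.29×10⁻⁵ × sin 38° = 8.98×10⁻⁵ s⁻¹
Pressure gradient: |∂P/∂n| = 1200 Pa / 491000 m = 2.44×10⁻³ Pa/m
Geostrophic balance (pressure-gradient force = Coriolis force):
V_g = (1/(fρ)) |∂P/∂n| = 2.44×10⁻³ / (8.98×10⁻⁵ × 1.14) = 23.9 m/s
Converting: 23.9 m/s × 1.944 = 46 knots

46 knots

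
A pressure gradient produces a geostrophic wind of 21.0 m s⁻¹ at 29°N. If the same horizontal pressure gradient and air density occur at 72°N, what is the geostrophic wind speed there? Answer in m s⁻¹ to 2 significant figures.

With the same pressure gradient and density, V_g ∝ 1/f ∝ 1/sin φ.
V₂ = V₁ · sin φ₁ / sin φ₂ = 21.0 × sin 29° / sin 72°
V₂ = 21.0 × 0.4848/0.9511 = 11 m s⁻¹

11 m s⁻¹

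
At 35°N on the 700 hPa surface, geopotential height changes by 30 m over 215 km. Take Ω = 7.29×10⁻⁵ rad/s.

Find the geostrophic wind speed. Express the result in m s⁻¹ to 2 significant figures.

16 m s⁻¹

Coriolis parameter at 35°N:
f = 2Ω sin φ = 2 × 7.29×10⁻⁵ × sin 35° = 8.36×10⁻⁵ s⁻¹
Height gradient: |∂Z/∂n| = 30 m / 215000 m = 1.40×10⁻⁴
On a pressure surface, geostrophic balance gives V_g = (g/f)|∂Z/∂n|:
V_g = 9.81 × 1.40×10⁻⁴ / 8.36×10⁻⁵ = 16.4 m/s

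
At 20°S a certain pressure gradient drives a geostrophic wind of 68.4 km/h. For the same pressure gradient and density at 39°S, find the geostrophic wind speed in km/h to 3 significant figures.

37.2 km/h

With the same pressure gradient and density, V_g ∝ 1/f ∝ 1/sin φ.
V₂ = V₁ · sin φ₁ / sin φ₂ = 68.4 × sin 20° / sin 39°
V₂ = 68.4 × 0.3420/0.6293 = 37.2 km/h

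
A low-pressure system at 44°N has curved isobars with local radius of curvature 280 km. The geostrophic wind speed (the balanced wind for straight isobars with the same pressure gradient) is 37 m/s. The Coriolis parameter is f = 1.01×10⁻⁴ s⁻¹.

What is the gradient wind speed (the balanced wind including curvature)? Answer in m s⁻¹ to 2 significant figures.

Around a low, centrifugal force acts outward with Coriolis, so pressure-gradient force balances both:
(1/ρ)|∂P/∂n| = fV + V²/R  →  V² + fR·V − fR·V_g = 0
With fR = 1.01×10⁻⁴ × 280×10³ m = 28.3 m/s:
V = [−fR + √((fR)² + 4 fR V_g)]/2 = [−28.3 + √(28.3² + 4×28.3×37)]/2 = 21.2 m/s
Subgeostrophic (V < V_g = 37 m/s), as expected around a low.

21 m s⁻¹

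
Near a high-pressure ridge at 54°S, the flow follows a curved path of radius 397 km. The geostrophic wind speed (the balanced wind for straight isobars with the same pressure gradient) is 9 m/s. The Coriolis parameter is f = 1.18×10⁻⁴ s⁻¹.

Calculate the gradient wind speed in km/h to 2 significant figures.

44 km/h

Around a high, pressure-gradient force acts outward with centrifugal, so Coriolis balances both:
fV = (1/ρ)|∂P/∂n| + V²/R  →  V² − fR·V + fR·V_g = 0
With fR = 1.18×10⁻⁴ × 397×10³ m = 46.8 m/s:
V = [fR − √((fR)² − 4 fR V_g)]/2 = [46.8 − √(46.8² − 4×46.8×9)]/2 = 12.2 m/s
Supergeostrophic (V > V_g = 9 m/s), as expected around a high.
Converting: 12.2 m/s × 3.6 = 44 km/h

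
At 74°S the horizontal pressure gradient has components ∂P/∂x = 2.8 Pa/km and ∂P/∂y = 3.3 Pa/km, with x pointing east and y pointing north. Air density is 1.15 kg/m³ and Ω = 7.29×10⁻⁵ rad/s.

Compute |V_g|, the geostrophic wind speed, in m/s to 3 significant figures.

26.9 m/s

Coriolis parameter at 74°S:
f = 2Ω sin φ = 2 × 7.29×10⁻⁵ × sin 74° = 1.40×10⁻⁴ s⁻¹
In the Southern Hemisphere f is negative: f = −1.40×10⁻⁴ s⁻¹.
Component geostrophic relations (x east, y north):
u_g = −(1/(fρ)) ∂P/∂y,  v_g = (1/(fρ)) ∂P/∂x
u_g = −(3.3×10⁻³)/(−1.40×10⁻⁴ × 1.15) = 20.5 m/s;  v_g = (2.8×10⁻³)/(−1.40×10⁻⁴ × 1.15) = −17.4 m/s
|V_g| = √(u_g² + v_g²) = 26.9 m/s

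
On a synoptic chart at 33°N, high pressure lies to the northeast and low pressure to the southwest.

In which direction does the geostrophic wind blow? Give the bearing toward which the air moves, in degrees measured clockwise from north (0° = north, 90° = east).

The pressure-gradient force points toward the southwest (bearing 225°).
Geostrophic balance: in the Northern Hemisphere the Coriolis force deflects motion to the right, so the geostrophic wind blows 90° to the right of the pressure-gradient force (low pressure on the left).
Rotating 225° by 90° clockwise gives 315° — the wind blows toward the northwest.

315°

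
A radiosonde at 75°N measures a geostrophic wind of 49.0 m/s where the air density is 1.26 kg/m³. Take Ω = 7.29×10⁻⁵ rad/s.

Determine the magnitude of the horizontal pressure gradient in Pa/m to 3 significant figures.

8.69×10⁻³ Pa/m

Coriolis parameter at 75°N:
f = 2Ω sin φ = 2 × 7.29×10⁻⁵ × sin 75° = 1.41×10⁻⁴ s⁻¹
Geostrophic balance rearranged: |∂P/∂n| = f ρ V_g
|∂P/∂n| = 1.41×10⁻⁴ × 1.26 × 49.0 = 8.69×10⁻³ Pa/m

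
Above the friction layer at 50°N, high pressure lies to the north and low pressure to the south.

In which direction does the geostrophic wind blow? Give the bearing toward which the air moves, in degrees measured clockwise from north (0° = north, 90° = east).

The pressure-gradient force points toward the south (bearing 180°).
Geostrophic balance: in the Northern Hemisphere the Coriolis force deflects motion to the right, so the geostrophic wind blows 90° to the right of the pressure-gradient force (low pressure on the left).
Rotating 180° by 90° clockwise gives 270° — the wind blows toward the west.

270°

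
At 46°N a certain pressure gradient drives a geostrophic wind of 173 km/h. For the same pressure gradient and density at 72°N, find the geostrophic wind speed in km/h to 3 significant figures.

With the same pressure gradient and density, V_g ∝ 1/f ∝ 1/sin φ.
V₂ = V₁ · sin φ₁ / sin φ₂ = 173 × sin 46° / sin 72°
V₂ = 173 × 0.7193/0.9511 = 131 km/h

131 km/h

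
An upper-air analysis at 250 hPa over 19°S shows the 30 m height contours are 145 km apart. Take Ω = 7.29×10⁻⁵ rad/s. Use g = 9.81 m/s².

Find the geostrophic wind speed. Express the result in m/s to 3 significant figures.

Coriolis parameter at 19°S:
f = 2Ω sin φ = 2 × 7.29×10⁻⁵ × sin 19° = 4.75×10⁻⁵ s⁻¹
Height gradient: |∂Z/∂n| = 30 m / 145000 m = 2.07×10⁻⁴
On a pressure surface, geostrophic balance gives V_g = (g/f)|∂Z/∂n|:
V_g = 9.81 × 2.07×10⁻⁴ / 4.75×10⁻⁵ = 42.8 m/s

42.8 m/s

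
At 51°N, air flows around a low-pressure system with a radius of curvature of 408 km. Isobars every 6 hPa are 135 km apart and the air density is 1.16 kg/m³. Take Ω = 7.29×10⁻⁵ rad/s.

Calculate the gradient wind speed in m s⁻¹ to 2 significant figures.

Coriolis parameter at 51°N:
f = 2Ω sin φ = 2 × 7.29×10⁻⁵ × sin 51° = 1.13×10⁻⁴ s⁻¹
Pressure gradient: |∂P/∂n| = 600 Pa / 135000 m = 4.44×10⁻³ Pa/m
Geostrophic speed: V_g = |∂P/∂n|/(fρ) = 4.44×10⁻³/(1.13×10⁻⁴ × 1.16) = 33.8 m/s
Around a low, centrifugal force acts outward with Coriolis, so pressure-gradient force balances both:
(1/ρ)|∂P/∂n| = fV + V²/R  →  V² + fR·V − fR·V_g = 0
With fR = 1.13×10⁻⁴ × 408×10³ m = 46.2 m/s:
V = [−fR + √((fR)² + 4 fR V_g)]/2 = [−46.2 + √(46.2² + 4×46.2×33.8)]/2 = 22.7 m/s
Subgeostrophic (V < V_g = 33.8 m/s), as expected around a low.

23 m s⁻¹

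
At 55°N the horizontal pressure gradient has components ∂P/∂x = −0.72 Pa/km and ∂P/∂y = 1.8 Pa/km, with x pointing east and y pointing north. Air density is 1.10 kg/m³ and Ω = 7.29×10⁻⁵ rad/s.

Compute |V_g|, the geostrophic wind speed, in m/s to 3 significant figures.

Coriolis parameter at 55°N:
f = 2Ω sin φ = 2 × 7.29×10⁻⁵ × sin 55° = 1.19×10⁻⁴ s⁻¹
Component geostrophic relations (x east, y north):
u_g = −(1/(fρ)) ∂P/∂y,  v_g = (1/(fρ)) ∂P/∂x
u_g = −(1.8×10⁻³)/(1.19×10⁻⁴ × 1.10) = −13.7 m/s;  v_g = (−0.72×10⁻³)/(1.19×10⁻⁴ × 1.10) = −5.48 m/s
|V_g| = √(u_g² + v_g²) = 14.8 m/s

14.8 m/s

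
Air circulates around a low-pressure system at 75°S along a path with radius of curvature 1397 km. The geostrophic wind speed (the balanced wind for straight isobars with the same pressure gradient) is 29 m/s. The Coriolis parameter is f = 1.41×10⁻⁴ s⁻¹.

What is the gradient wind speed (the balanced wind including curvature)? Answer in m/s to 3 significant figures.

25.7 m/s

Around a low, centrifugal force acts outward with Coriolis, so pressure-gradient force balances both:
(1/ρ)|∂P/∂n| = fV + V²/R  →  V² + fR·V − fR·V_g = 0
With fR = 1.41×10⁻⁴ × 1397×10³ m = 197 m/s:
V = [−fR + √((fR)² + 4 fR V_g)]/2 = [−197 + √(197² + 4×197×29)]/2 = 25.7 m/s
Subgeostrophic (V < V_g = 29 m/s), as expected around a low.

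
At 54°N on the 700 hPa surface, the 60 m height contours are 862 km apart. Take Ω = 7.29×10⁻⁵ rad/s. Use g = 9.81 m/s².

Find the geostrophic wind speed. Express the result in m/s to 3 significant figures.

5.79 m/s

Coriolis parameter at 54°N:
f = 2Ω sin φ = 2 × 7.29×10⁻⁵ × sin 54° = 1.18×10⁻⁴ s⁻¹
Height gradient: |∂Z/∂n| = 60 m / 862000 m = 6.96×10⁻⁵
On a pressure surface, geostrophic balance gives V_g = (g/f)|∂Z/∂n|:
V_g = 9.81 × 6.96×10⁻⁵ / 1.18×10⁻⁴ = 5.79 m/s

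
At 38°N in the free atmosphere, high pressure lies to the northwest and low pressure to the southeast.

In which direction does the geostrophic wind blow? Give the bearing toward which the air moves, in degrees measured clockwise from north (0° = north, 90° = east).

The pressure-gradient force points toward the southeast (bearing 135°).
Geostrophic balance: in the Northern Hemisphere the Coriolis force deflects motion to the right, so the geostrophic wind blows 90° to the right of the pressure-gradient force (low pressure on the left).
Rotating 135° by 90° clockwise gives 225° — the wind blows toward the southwest.

225°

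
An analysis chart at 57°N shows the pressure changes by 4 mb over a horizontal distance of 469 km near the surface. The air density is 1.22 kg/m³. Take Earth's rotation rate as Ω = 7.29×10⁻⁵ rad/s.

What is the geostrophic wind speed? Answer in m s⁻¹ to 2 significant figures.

5.7 m s⁻¹

Coriolis parameter at 57°N:
f = 2Ω sin φ = 2 × 7.29×10⁻⁵ × sin 57° = 1.22×10⁻⁴ s⁻¹
Pressure gradient: |∂P/∂n| = 400 Pa / 469000 m = 8.53×10⁻⁴ Pa/m
Geostrophic balance (pressure-gradient force = Coriolis force):
V_g = (1/(fρ)) |∂P/∂n| = 8.53×10⁻⁴ / (1.22×10⁻⁴ × 1.22) = 5.72 m/s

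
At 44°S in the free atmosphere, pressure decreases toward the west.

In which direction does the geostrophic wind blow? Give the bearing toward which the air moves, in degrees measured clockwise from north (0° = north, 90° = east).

The pressure-gradient force points toward the west (bearing 270°).
Geostrophic balance: in the Southern Hemisphere the Coriolis force deflects motion to the left, so the geostrophic wind blows 90° to the left of the pressure-gradient force (low pressure on the right).
Rotating 270° by 90° counterclockwise gives 180° — the wind blows toward the south.

180°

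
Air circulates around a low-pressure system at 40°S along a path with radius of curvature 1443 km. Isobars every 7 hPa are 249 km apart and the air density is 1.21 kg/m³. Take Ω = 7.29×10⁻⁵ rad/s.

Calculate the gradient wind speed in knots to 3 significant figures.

Coriolis parameter at 40°S:
f = 2Ω sin φ = 2 × 7.29×10⁻⁵ × sin 40° = 9.37×10⁻⁵ s⁻¹
Pressure gradient: |∂P/∂n| = 700 Pa / 249000 m = 2.81×10⁻³ Pa/m
Geostrophic speed: V_g = |∂P/∂n|/(fρ) = 2.81×10⁻³/(9.37×10⁻⁵ × 1.21) = 24.8 m/s
Around a low, centrifugal force acts outward with Coriolis, so pressure-gradient force balances both:
(1/ρ)|∂P/∂n| = fV + V²/R  →  V² + fR·V − fR·V_g = 0
With fR = 9.37×10⁻⁵ × 1443×10³ m = 135 m/s:
V = [−fR + √((fR)² + 4 fR V_g)]/2 = [−135 + √(135² + 4×135×24.8)]/2 = 21.4 m/s
Subgeostrophic (V < V_g = 24.8 m/s), as expected around a low.
Converting: 21.4 m/s × 1.944 = 41.6 knots

41.6 knots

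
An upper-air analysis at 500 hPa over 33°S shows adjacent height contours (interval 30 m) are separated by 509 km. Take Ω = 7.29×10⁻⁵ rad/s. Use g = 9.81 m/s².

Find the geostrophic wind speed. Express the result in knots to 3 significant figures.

14.2 knots

Coriolis parameter at 33°S:
f = 2Ω sin φ = 2 × 7.29×10⁻⁵ × sin 33° = 7.94×10⁻⁵ s⁻¹
Height gradient: |∂Z/∂n| = 30 m / 509000 m = 5.89×10⁻⁵
On a pressure surface, geostrophic balance gives V_g = (g/f)|∂Z/∂n|:
V_g = 9.81 × 5.89×10⁻⁵ / 7.94×10⁻⁵ = 7.28 m/s
Converting: 7.28 m/s × 1.944 = 14.2 knots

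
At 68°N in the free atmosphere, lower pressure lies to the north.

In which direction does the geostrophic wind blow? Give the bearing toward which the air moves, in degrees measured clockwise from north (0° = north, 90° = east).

090°

The pressure-gradient force points toward the north (bearing 000°).
Geostrophic balance: in the Northern Hemisphere the Coriolis force deflects motion to the right, so the geostrophic wind blows 90° to the right of the pressure-gradient force (low pressure on the left).
Rotating 000° by 90° clockwise gives 090° — the wind blows toward the east.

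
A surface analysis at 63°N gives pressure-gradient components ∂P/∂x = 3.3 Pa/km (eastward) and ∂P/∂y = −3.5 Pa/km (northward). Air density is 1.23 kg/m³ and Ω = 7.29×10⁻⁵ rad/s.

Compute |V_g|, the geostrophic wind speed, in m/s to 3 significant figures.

30.1 m/s

Coriolis parameter at 63°N:
f = 2Ω sin φ = 2 × 7.29×10⁻⁵ × sin 63° = 1.30×10⁻⁴ s⁻¹
Component geostrophic relations (x east, y north):
u_g = −(1/(fρ)) ∂P/∂y,  v_g = (1/(fρ)) ∂P/∂x
u_g = −(−3.5×10⁻³)/(1.30×10⁻⁴ × 1.23) = 21.9 m/s;  v_g = (3.3×10⁻³)/(1.30×10⁻⁴ × 1.23) = 20.7 m/s
|V_g| = √(u_g² + v_g²) = 30.1 m/s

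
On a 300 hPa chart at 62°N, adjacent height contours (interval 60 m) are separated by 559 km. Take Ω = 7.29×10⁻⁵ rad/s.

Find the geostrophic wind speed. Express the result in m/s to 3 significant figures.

Coriolis parameter at 62°N:
f = 2Ω sin φ = 2 × 7.29×10⁻⁵ × sin 62° = 1.29×10⁻⁴ s⁻¹
Height gradient: |∂Z/∂n| = 60 m / 559000 m = 1.07×10⁻⁴
On a pressure surface, geostrophic balance gives V_g = (g/f)|∂Z/∂n|:
V_g = 9.81 × 1.07×10⁻⁴ / 1.29×10⁻⁴ = 8.18 m/s

8.18 m/s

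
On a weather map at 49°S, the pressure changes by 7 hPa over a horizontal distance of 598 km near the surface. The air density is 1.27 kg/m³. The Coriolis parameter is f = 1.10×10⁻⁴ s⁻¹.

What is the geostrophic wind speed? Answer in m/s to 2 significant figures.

Pressure gradient: |∂P/∂n| = 700 Pa / 598000 m = 1.17×10⁻³ Pa/m
Geostrophic balance (pressure-gradient force = Coriolis force):
V_g = (1/(fρ)) |∂P/∂n| = 1.17×10⁻³ / (1.10×10⁻⁴ × 1.27) = 8.38 m/s

8.4 m/s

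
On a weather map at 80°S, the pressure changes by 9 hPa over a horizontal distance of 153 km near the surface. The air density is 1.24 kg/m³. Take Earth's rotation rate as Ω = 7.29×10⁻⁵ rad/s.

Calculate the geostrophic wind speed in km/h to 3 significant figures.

Coriolis parameter at 80°S:
f = 2Ω sin φ = 2 × 7.29×10⁻⁵ × sin 80° = 1.44×10⁻⁴ s⁻¹
Pressure gradient: |∂P/∂n| = 900 Pa / 153000 m = 5.88×10⁻³ Pa/m
Geostrophic balance (pressure-gradient force = Coriolis force):
V_g = (1/(fρ)) |∂P/∂n| = 5.88×10⁻³ / (1.44×10⁻⁴ × 1.24) = 33.0 m/s
Converting: 33.0 m/s × 3.6 = 119 km/h

119 km/h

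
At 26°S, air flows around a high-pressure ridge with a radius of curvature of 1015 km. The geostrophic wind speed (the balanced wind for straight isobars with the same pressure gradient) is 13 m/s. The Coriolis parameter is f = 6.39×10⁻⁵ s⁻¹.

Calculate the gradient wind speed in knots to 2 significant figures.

Around a high, pressure-gradient force acts outward with centrifugal, so Coriolis balances both:
fV = (1/ρ)|∂P/∂n| + V²/R  →  V² − fR·V + fR·V_g = 0
With fR = 6.39×10⁻⁵ × 1015×10³ m = 64.9 m/s:
V = [fR − √((fR)² − 4 fR V_g)]/2 = [64.9 − √(64.9² − 4×64.9×13)]/2 = 18 m/s
Supergeostrophic (V > V_g = 13 m/s), as expected around a high.
Converting: 18 m/s × 1.944 = 35 knots

35 knots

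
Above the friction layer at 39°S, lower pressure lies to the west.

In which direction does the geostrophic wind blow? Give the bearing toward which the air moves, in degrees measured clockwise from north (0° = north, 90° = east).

180°

The pressure-gradient force points toward the west (bearing 270°).
Geostrophic balance: in the Southern Hemisphere the Coriolis force deflects motion to the left, so the geostrophic wind blows 90° to the left of the pressure-gradient force (low pressure on the right).
Rotating 270° by 90° counterclockwise gives 180° — the wind blows toward the south.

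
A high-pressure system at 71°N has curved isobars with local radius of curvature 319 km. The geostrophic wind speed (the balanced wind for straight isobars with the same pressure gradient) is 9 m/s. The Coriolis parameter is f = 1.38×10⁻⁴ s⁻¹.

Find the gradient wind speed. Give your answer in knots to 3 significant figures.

Around a high, pressure-gradient force acts outward with centrifugal, so Coriolis balances both:
fV = (1/ρ)|∂P/∂n| + V²/R  →  V² − fR·V + fR·V_g = 0
With fR = 1.38×10⁻⁴ × 319×10³ m = 44.0 m/s:
V = [fR − √((fR)² − 4 fR V_g)]/2 = [44.0 − √(44.0² − 4×44.0×9)]/2 = 12.6 m/s
Supergeostrophic (V > V_g = 9 m/s), as expected around a high.
Converting: 12.6 m/s × 1.944 = 24.5 knots

24.5 knots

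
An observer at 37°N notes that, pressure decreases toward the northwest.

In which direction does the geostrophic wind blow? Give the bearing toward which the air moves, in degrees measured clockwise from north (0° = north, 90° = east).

045°

The pressure-gradient force points toward the northwest (bearing 315°).
Geostrophic balance: in the Northern Hemisphere the Coriolis force deflects motion to the right, so the geostrophic wind blows 90° to the right of the pressure-gradient force (low pressure on the left).
Rotating 315° by 90° clockwise gives 045° — the wind blows toward the northeast.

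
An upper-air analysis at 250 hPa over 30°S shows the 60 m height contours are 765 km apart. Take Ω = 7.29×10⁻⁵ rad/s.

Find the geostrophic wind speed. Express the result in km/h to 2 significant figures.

38 km/h

Coriolis parameter at 30°S:
f = 2Ω sin φ = 2 × 7.29×10⁻⁵ × sin 30° = 7.29×10⁻⁵ s⁻¹
Height gradient: |∂Z/∂n| = 60 m / 765000 m = 7.84×10⁻⁵
On a pressure surface, geostrophic balance gives V_g = (g/f)|∂Z/∂n|:
V_g = 9.81 × 7.84×10⁻⁵ / 7.29×10⁻⁵ = 10.6 m/s
Converting: 10.6 m/s × 3.6 = 38 km/h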